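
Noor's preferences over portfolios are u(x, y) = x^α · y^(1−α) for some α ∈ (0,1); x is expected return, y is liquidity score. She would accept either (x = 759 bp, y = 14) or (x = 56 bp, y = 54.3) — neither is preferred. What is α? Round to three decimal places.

Set the two utilities equal: 759^α·14^(1−α) = 56^α·54.3^(1−α).
Rearrange to (759/56)^α = (54.3/14)^(1−α) and take logs: α·2.606650 = (1−α)·1.355467.
With A = 2.606650 and B = 1.355467: α·A = (1−α)·B, so α = B/(A+B) = 1.355467/3.962117 ≈ 0.342.

α ≈ 0.342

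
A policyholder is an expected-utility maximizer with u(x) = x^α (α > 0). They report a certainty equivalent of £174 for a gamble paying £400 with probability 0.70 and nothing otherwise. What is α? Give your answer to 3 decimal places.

α ≈ 0.428

Since u(0) = 0, the lottery's EU is 0.70·400^α.
Setting u(174) equal to that: 174^α = 0.70·400^α ⇒ (174/400)^α = 0.70.
Take logs: α = ln 0.70 / ln(174/400) ≈ 0.42849.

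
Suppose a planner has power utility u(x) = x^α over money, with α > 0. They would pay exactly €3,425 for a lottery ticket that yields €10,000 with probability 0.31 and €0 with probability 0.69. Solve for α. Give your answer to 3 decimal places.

Since u(0) = 0, the lottery's EU is 0.31·10000^α.
Indifference: 3425^α = 0.31·10000^α, so (3425/10000)^α = 0.31.
α = ln(0.31) / ln(3425/10000) = -1.171183/-1.071484 ≈ 1.093.

α ≈ 1.093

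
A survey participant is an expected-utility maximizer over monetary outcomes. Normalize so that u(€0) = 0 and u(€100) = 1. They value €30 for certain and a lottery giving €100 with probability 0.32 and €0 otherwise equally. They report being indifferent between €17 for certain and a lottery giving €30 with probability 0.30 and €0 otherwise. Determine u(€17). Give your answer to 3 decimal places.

First, u(€30) = 0.32·u(€100) + 0.68·u(€0) = 0.32.
Chaining: u(€17) = 0.30·0.32 + 0.70·0.00 = 0.0960.

0.096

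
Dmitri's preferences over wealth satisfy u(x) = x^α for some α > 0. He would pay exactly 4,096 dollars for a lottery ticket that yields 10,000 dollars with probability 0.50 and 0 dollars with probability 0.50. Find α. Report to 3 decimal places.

Since u(0) = 0, the lottery's EU is 0.50·10000^α.
Equating: 4096^α = 0.50·10000^α, i.e. 0.4096^α = 0.50.
Taking logs: α·ln(4096/10000) = ln(0.50), so α = -0.693147 / -0.892574 ≈ 0.777.

α ≈ 0.777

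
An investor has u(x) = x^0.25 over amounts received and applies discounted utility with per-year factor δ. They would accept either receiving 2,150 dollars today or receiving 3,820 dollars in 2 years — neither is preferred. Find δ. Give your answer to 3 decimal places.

δ ≈ 0.931

The payoff in 2 years is discounted by δ^2, so u(2150) = δ^2·u(3820) and δ^2 = u(2150)/u(3820).
With u(x) = x^0.25: δ^2 = 2150^0.25/3820^0.25 = (2150/3820)^0.25 = 0.86615.
Taking the square root: δ = 0.86615^(1/2) ≈ 0.931.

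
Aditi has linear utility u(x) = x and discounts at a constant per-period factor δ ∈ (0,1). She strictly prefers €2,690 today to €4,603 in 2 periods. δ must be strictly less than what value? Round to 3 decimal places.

The preference means 2690 > δ^2·4603.
So δ^2 < 2690/4603 = 0.58440; taking the square root of both positive sides preserves the inequality.
δ < 0.58440^(1/2) = 0.764.

δ < 0.764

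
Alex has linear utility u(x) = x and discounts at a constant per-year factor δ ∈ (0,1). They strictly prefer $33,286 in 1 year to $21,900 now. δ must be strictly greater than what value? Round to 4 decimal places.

The preference means 21900 < δ·33286.
Dividing through by 33286 gives δ > 0.65793.

δ > 0.6579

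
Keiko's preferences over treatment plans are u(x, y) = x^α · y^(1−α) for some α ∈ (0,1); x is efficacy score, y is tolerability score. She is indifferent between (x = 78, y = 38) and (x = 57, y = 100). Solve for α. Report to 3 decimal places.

α ≈ 0.755

The Cobb–Douglas utilities coincide, so 78^α·38^(1−α) = 57^α·100^(1−α).
(78/57)^α = (100/38)^(1−α); take logs: α·ln(78/57) = (1−α)·ln(100/38), i.e. α·0.313658 = (1−α)·0.967584.
With A = 0.313658 and B = 0.967584: α·A = (1−α)·B, so α = B/(A+B) = 0.967584/1.281242 ≈ 0.755.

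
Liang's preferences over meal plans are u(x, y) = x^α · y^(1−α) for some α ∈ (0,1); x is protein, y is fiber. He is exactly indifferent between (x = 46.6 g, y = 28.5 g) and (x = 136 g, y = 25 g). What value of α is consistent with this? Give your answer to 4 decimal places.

α ≈ 0.1090

The Cobb–Douglas utilities coincide, so 46.6^α·28.5^(1−α) = 136^α·25^(1−α).
(46.6/136)^α = (25/28.5)^(1−α); take logs: α·ln(46.6/136) = (1−α)·ln(25/28.5), i.e. α·-1.0710543 = (1−α)·-0.1310283.
So α/(1−α) = (-0.1310283)/(-1.0710543) = 0.1223358, and α = 0.1223358/1.1223358 ≈ 0.1090.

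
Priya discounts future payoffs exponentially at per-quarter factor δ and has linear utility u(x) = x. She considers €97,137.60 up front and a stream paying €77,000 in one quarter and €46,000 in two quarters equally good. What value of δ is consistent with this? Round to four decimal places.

Present value of the stream is 77000·δ + 46000·δ². Indifference gives 77000δ + 46000δ² = 97137.60.
So 46000δ² + 77000δ − 97137.60 = 0.
δ = (−77000 + √(77000² + 4·46000·97137.60)) / (2·46000) = (−77000 + √23802318400.00) / 92000 ≈ 0.8400.

δ ≈ 0.8400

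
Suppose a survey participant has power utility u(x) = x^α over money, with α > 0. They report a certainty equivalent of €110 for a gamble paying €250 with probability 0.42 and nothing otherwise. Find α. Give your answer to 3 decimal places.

α ≈ 1.057

EU(lottery) = 0.42·250^α + 0.58·0 = 0.42·250^α.
Setting u(110) equal to that: 110^α = 0.42·250^α ⇒ (110/250)^α = 0.42.
Take logs: α = ln 0.42 / ln(110/250) ≈ 1.05666.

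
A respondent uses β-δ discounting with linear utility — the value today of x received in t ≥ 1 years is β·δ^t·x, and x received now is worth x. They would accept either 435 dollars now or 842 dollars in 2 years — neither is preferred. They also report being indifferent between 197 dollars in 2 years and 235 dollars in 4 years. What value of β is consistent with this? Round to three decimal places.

β ≈ 0.616

The second indifference involves only future payoffs, so β cancels: β·δ^2·197 = β·δ^4·235, giving δ^2 = 197/235 = 0.83830, so δ = 0.91559.
Substituting δ into 435 = β·δ^2·842: β = 435/(705.847) ≈ 0.616.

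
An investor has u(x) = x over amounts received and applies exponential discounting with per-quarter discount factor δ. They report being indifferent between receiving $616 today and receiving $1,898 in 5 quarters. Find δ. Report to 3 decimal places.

δ ≈ 0.798

Indifference means u(616) = δ^5 · u(1898), so δ^5 = u(616)/u(1898).
With u(x) = x: δ^5 = 616/1898 = 0.32455.
So δ = 0.32455^(1/5) ≈ 0.798.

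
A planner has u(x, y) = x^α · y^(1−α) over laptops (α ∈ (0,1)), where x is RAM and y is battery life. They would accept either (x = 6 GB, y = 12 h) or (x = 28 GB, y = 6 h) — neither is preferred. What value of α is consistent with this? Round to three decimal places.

α ≈ 0.310

The Cobb–Douglas utilities coincide, so 6^α·12^(1−α) = 28^α·6^(1−α).
(6/28)^α = (6/12)^(1−α); take logs: α·ln(6/28) = (1−α)·ln(6/12), i.e. α·-1.540445 = (1−α)·-0.693147.
With A = -1.540445 and B = -0.693147: α·A = (1−α)·B, so α = B/(A+B) = -0.693147/-2.233592 ≈ 0.310.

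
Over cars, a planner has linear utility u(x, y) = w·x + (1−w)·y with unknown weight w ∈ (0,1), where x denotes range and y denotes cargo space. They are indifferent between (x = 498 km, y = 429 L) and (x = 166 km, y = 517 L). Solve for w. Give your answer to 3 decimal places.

w = 0.210

Equating utilities: w·498 + (1−w)·429 = w·166 + (1−w)·517.
Collecting terms: w·332 = (1−w)·88.
The marginal rate of substitution is 88/332, so w = 88/(332+88) = 0.210.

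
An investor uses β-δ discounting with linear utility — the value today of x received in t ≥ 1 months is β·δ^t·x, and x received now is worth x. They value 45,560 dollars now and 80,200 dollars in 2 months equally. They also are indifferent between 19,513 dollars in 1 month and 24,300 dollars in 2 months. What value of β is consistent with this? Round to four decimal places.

The second indifference involves only future payoffs, so β cancels: β·δ^1·19513 = β·δ^2·24300, giving δ = 19513/24300 = 0.80300.
The first indifference: 45560 = β·δ^2·80200, so β = 45560/(δ^2·80200) = 45560/(0.64482·80200) ≈ 0.8810.

β ≈ 0.8810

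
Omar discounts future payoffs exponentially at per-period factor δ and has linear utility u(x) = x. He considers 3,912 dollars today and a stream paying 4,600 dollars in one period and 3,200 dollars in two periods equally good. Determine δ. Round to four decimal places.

δ ≈ 0.6000

Equating present values: 3912 = 4600δ + 3200δ².
That is, 3200δ² + 4600δ − 3912 = 0, a quadratic in δ.
The positive root is δ = [−4600 + √(4600² + 4·3200·3912)] / (2·3200) = (−4600 + 8440.000)/6400 ≈ 0.6000.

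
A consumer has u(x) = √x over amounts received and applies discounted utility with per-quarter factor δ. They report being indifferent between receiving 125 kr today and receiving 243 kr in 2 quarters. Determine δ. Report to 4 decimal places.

δ ≈ 0.8469

Indifference means u(125) = δ^2 · u(243), so δ^2 = u(125)/u(243).
With u(x) = √x: δ^2 = √125/√243 = √(125/243) = 0.71722.
Hence δ = (0.71722)^(1/2) = 0.846888.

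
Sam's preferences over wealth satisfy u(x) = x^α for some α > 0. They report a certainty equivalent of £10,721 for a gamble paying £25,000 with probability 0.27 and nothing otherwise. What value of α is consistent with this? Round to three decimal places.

EU(lottery) = 0.27·25000^α + 0.73·0 = 0.27·25000^α.
Setting u(10721) equal to that: 10721^α = 0.27·25000^α ⇒ (10721/25000)^α = 0.27.
α = ln(0.27) / ln(10721/25000) = -1.309333/-0.846671 ≈ 1.546.

α ≈ 1.546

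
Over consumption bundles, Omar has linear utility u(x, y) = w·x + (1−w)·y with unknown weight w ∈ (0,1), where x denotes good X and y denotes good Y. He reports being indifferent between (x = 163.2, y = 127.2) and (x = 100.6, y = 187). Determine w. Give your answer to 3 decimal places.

w = 0.489

Equating utilities: w·163.2 + (1−w)·127.2 = w·100.6 + (1−w)·187.
Rearranging, 62.6·w − 59.8·(1−w) = 0.
Hence w = 59.8/(62.6+59.8) = 59.8/122.4 = 0.489.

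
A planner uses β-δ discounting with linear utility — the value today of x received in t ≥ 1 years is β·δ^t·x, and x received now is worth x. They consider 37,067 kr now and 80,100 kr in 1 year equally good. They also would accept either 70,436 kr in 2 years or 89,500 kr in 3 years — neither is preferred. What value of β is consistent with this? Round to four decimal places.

β ≈ 0.5880

Both payoffs in the second observation are in the future, so β drops out: δ^2·70436 = δ^3·89500 ⇒ δ = 70436/89500 = 0.78699.
Now use the now-vs-future pair: 37067 = β·δ·80100 gives β = 37067/(0.78699·80100) ≈ 0.5880.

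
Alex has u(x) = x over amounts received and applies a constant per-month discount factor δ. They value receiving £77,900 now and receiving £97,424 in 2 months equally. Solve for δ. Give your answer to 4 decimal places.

Equating discounted utilities: u(77900) = δ^2·u(97424) ⇒ δ^2 = u(77900)/u(97424).
With u(x) = x: δ^2 = 77900/97424 = 0.79960.
Hence δ = (0.79960)^(1/2) = 0.894202.

δ ≈ 0.8942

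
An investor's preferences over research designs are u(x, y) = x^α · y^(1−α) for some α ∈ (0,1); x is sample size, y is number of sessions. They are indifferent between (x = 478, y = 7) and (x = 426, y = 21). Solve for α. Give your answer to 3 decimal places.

α ≈ 0.905

Indifference: 478^α · 7^(1−α) = 426^α · 21^(1−α).
Rearrange to (478/426)^α = (21/7)^(1−α) and take logs: α·0.115171 = (1−α)·1.098612.
With A = 0.115171 and B = 1.098612: α·A = (1−α)·B, so α = B/(A+B) = 1.098612/1.213783 ≈ 0.905.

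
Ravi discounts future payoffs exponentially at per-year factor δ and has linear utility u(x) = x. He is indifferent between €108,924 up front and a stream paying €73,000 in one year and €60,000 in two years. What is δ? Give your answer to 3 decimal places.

The stream is worth 73000δ + 60000δ² today, so 73000δ + 60000δ² = 108924.
Rearranged: 60000δ² + 73000δ − 108924 = 0.
By the quadratic formula (taking the positive root), δ = (−73000 + √31470760000.00) / 120000 ≈ 0.870.

δ ≈ 0.870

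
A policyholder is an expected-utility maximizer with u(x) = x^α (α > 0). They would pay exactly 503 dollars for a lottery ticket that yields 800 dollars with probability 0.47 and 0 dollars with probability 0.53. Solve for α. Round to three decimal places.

α ≈ 1.627

Since u(0) = 0, the lottery's EU is 0.47·800^α.
Equating: 503^α = 0.47·800^α, i.e. 0.6288^α = 0.47.
Taking logs: α·ln(503/800) = ln(0.47), so α = -0.755023 / -0.464022 ≈ 1.627.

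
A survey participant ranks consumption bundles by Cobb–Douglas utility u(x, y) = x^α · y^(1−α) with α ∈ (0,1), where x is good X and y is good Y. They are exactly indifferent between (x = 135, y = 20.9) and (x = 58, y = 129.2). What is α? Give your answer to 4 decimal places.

Set the two utilities equal: 135^α·20.9^(1−α) = 58^α·129.2^(1−α).
(135/58)^α = (129.2/20.9)^(1−α); take logs: α·ln(135/58) = (1−α)·ln(129.2/20.9), i.e. α·0.8448318 = (1−α)·1.8216124.
With A = 0.8448318 and B = 1.8216124: α·A = (1−α)·B, so α = B/(A+B) = 1.8216124/2.6664442 ≈ 0.6832.

α ≈ 0.6832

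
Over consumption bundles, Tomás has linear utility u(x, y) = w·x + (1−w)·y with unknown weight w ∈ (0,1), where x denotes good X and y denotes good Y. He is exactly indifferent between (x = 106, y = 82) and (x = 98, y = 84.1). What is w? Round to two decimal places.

w = 0.21

Indifference: w·106 + (1−w)·82 = w·98 + (1−w)·84.1.
w·(106−98) = (1−w)·(84.1−82), i.e. w·8 = (1−w)·2.1.
The marginal rate of substitution is 2.1/8, so w = 2.1/(8+2.1) = 0.21.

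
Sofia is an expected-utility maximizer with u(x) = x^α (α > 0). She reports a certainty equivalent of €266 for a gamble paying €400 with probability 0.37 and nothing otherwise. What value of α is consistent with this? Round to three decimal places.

EU(lottery) = 0.37·400^α + 0.63·0 = 0.37·400^α.
Equating: 266^α = 0.37·400^α, i.e. 0.6650^α = 0.37.
α = ln(0.37) / ln(266/400) = -0.994252/-0.407968 ≈ 2.437.

α ≈ 2.437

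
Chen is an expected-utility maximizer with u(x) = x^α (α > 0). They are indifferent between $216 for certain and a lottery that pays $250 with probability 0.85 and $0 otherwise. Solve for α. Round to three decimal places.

EU(lottery) = 0.85·250^α + 0.15·0 = 0.85·250^α.
Indifference: 216^α = 0.85·250^α, so (216/250)^α = 0.85.
Taking logs: α·ln(216/250) = ln(0.85), so α = -0.162519 / -0.146183 ≈ 1.112.

α ≈ 1.112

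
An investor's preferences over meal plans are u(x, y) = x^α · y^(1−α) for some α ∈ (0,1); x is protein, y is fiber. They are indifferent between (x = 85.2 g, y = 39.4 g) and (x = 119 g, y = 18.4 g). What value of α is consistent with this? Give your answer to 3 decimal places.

Set the two utilities equal: 85.2^α·39.4^(1−α) = 119^α·18.4^(1−α).
(85.2/119)^α = (18.4/39.4)^(1−α); take logs: α·ln(85.2/119) = (1−α)·ln(18.4/39.4), i.e. α·-0.334122 = (1−α)·-0.761415.
Thus α·(-1.095537) = -0.761415, so α = -0.761415/-1.095537 ≈ 0.695.

α ≈ 0.695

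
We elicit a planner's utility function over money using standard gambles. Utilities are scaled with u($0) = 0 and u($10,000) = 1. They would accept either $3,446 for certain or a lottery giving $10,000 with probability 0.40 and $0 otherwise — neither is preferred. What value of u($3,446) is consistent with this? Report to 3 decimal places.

0.400

The indifference gives u($3,446) = 0.40·u($10,000) + 0.60·u($0) = 0.40·1 + 0.60·0 = 0.40.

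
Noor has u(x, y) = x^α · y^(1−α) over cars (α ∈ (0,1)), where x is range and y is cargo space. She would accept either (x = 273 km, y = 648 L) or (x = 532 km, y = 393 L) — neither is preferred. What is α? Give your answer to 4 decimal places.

α ≈ 0.4284

Set the two utilities equal: 273^α·648^(1−α) = 532^α·393^(1−α).
(273/532)^α = (393/648)^(1−α); take logs: α·ln(273/532) = (1−α)·ln(393/648), i.e. α·-0.6671717 = (1−α)·-0.5000811.
Thus α·(-1.1672528) = -0.5000811, so α = -0.5000811/-1.1672528 ≈ 0.4284.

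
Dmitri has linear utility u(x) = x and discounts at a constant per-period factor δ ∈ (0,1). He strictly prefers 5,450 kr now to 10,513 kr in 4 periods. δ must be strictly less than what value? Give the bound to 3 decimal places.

Under u(x) = x this choice says 5450 > δ^4·10513.
So δ^4 < 5450/10513 = 0.51841; taking the 4th root of both positive sides preserves the inequality.
δ < (5450/10513)^(1/4) ≈ 0.849.

δ < 0.849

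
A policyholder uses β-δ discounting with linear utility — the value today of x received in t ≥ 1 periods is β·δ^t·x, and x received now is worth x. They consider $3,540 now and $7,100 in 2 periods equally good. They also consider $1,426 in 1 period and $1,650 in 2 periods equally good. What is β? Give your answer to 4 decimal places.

β ≈ 0.6675

The second indifference involves only future payoffs, so β cancels: β·δ^1·1426 = β·δ^2·1650, giving δ = 1426/1650 = 0.86424.
Substituting δ into 3540 = β·δ^2·7100: β = 3540/(5303.096) ≈ 0.6675.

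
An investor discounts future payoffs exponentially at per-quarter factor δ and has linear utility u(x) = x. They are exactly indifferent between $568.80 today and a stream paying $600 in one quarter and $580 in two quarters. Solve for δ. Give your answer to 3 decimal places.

δ ≈ 0.600

Equating present values: 568.80 = 600δ + 580δ².
So 580δ² + 600δ − 568.80 = 0.
The positive root is δ = [−600 + √(600² + 4·580·568.80)] / (2·580) = (−600 + 1296.000)/1160 ≈ 0.600.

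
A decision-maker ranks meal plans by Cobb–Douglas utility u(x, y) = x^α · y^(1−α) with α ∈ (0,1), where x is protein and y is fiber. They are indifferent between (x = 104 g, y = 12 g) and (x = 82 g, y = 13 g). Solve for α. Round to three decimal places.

α ≈ 0.252

Indifference: 104^α · 12^(1−α) = 82^α · 13^(1−α).
Taking logs: α·ln 104 + (1−α)·ln 12 = α·ln 82 + (1−α)·ln 13, i.e. α·0.237672 = (1−α)·0.080043.
Thus α·(0.317715) = 0.080043, so α = 0.080043/0.317715 ≈ 0.252.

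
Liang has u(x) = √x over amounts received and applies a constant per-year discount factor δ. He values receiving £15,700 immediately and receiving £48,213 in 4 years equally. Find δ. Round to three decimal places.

The payoff in 4 years is discounted by δ^4, so u(15700) = δ^4·u(48213) and δ^4 = u(15700)/u(48213).
Since u(x) = √x, δ^4 = √(15700/48213) = 0.57065.
Hence δ = (0.57065)^(1/4) = 0.86914.

δ ≈ 0.869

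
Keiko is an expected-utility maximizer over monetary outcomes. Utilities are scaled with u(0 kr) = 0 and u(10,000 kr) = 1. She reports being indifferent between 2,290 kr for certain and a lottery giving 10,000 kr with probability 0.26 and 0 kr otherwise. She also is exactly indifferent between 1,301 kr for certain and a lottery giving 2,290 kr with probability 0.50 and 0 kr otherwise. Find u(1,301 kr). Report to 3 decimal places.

0.130

The first gamble pins u(2,290 kr): it must equal 0.26·1 + 0.74·0 = 0.26.
Then u(1,301 kr) = 0.50·u(2,290 kr) + 0.50·u(0 kr) = 0.50·0.26 + 0.50·0.00 = 0.1300.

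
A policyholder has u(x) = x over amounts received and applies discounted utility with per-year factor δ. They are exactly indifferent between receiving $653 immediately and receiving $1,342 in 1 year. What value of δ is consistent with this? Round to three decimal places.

Indifference means u(653) = δ · u(1342), so δ = u(653)/u(1342).
With u(x) = x: δ = 653/1342 = 0.48659.

δ ≈ 0.487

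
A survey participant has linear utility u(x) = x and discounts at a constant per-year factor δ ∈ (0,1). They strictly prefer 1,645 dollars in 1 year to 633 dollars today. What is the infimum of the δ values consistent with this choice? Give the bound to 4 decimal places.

δ > 0.3848

Comparing present values: 633 < δ·1645.
Dividing through by 1645 gives δ > 0.38480.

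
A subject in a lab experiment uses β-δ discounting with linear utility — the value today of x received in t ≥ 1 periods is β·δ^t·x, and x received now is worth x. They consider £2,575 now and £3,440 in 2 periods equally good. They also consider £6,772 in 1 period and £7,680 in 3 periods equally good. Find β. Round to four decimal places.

From the later pair, β·δ^1·6772 = β·δ^3·7680; dividing through, δ^2 = 6772/7680 = 0.88177, so δ = 0.93903.
The first indifference: 2575 = β·δ^2·3440, so β = 2575/(δ^2·3440) = 2575/(0.88177·3440) ≈ 0.8489.

β ≈ 0.8489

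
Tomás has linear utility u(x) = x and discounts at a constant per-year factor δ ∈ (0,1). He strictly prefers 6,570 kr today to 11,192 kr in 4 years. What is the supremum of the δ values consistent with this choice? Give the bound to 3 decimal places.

δ < 0.875

Comparing present values: 6570 > δ^4·11192.
Hence δ^4 < 6570/11192 = 0.58703, and x ↦ x^(1/4) is increasing on (0,∞).
δ < 0.58703^(1/4) = 0.875.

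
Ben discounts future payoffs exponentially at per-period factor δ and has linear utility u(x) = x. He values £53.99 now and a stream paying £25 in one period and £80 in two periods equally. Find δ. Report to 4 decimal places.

Equating present values: 53.99 = 25δ + 80δ².
So 80δ² + 25δ − 53.99 = 0.
The positive root is δ = [−25 + √(25² + 4·80·53.99)] / (2·80) = (−25 + 133.798)/160 ≈ 0.6800.

δ ≈ 0.6800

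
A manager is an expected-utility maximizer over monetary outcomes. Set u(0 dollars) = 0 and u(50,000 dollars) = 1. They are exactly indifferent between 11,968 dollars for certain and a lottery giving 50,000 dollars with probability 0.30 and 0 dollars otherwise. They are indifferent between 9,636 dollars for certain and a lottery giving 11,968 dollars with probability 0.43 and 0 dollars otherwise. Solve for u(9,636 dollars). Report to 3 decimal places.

0.129

First, u(11,968 dollars) = 0.30·u(50,000 dollars) + 0.70·u(0 dollars) = 0.30.
The second indifference gives u(9,636 dollars) = 0.43·u(11,968 dollars) + 0.57·u(0 dollars) = 0.43·0.30 + 0.57·0.00 = 0.1290.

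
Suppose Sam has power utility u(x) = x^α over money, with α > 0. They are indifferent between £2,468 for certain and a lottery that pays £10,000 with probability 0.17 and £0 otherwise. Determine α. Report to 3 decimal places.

EU(lottery) = 0.17·10000^α + 0.83·0 = 0.17·10000^α.
Setting u(2468) equal to that: 2468^α = 0.17·10000^α ⇒ (2468/10000)^α = 0.17.
Take logs: α = ln 0.17 / ln(2468/10000) ≈ 1.26643.

α ≈ 1.266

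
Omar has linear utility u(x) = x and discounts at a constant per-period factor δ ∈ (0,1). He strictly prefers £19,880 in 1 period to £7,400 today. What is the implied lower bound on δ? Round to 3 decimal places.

Under u(x) = x this choice says 7400 < δ·19880.
Dividing through by 19880 gives δ > 0.37223.

δ > 0.372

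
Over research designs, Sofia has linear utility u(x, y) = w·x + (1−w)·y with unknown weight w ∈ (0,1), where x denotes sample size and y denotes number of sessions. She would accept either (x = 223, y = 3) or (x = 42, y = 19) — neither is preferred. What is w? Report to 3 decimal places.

Indifference: w·223 + (1−w)·3 = w·42 + (1−w)·19.
w·(223−42) = (1−w)·(19−3), i.e. w·181 = (1−w)·16.
So w/(1−w) = 16/181 = 0.0884, giving w = 16/(181+16) = 0.081.

w = 0.081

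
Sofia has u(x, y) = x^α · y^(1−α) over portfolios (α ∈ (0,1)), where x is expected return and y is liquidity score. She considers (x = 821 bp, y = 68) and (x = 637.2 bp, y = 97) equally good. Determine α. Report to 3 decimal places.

α ≈ 0.584

Indifference: 821^α · 68^(1−α) = 637.2^α · 97^(1−α).
(821/637.2)^α = (97/68)^(1−α); take logs: α·ln(821/637.2) = (1−α)·ln(97/68), i.e. α·0.253440 = (1−α)·0.355203.
So α/(1−α) = (0.355203)/(0.253440) = 1.401527, and α = 1.401527/2.401527 ≈ 0.584.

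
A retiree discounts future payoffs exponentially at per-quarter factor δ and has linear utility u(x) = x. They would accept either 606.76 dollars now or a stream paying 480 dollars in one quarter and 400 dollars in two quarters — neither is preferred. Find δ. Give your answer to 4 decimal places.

The stream is worth 480δ + 400δ² today, so 480δ + 400δ² = 606.76.
So 400δ² + 480δ − 606.76 = 0.
By the quadratic formula (taking the positive root), δ = (−480 + √1201216.00) / 800 ≈ 0.7700.

δ ≈ 0.7700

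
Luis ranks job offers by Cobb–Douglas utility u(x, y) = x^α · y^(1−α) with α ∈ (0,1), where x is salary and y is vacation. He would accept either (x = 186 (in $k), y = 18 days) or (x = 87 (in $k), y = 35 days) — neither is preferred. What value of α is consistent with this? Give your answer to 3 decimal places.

Indifference: 186^α · 18^(1−α) = 87^α · 35^(1−α).
(186/87)^α = (35/18)^(1−α); take logs: α·ln(186/87) = (1−α)·ln(35/18), i.e. α·0.759839 = (1−α)·0.664976.
With A = 0.759839 and B = 0.664976: α·A = (1−α)·B, so α = B/(A+B) = 0.664976/1.424815 ≈ 0.467.

α ≈ 0.467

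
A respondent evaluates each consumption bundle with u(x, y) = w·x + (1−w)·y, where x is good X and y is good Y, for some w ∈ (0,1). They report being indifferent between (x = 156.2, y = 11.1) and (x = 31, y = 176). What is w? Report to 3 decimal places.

Indifference: w·156.2 + (1−w)·11.1 = w·31 + (1−w)·176.
Rearranging, 125.2·w − 164.9·(1−w) = 0.
The marginal rate of substitution is 164.9/125.2, so w = 164.9/(125.2+164.9) = 0.568.

w = 0.568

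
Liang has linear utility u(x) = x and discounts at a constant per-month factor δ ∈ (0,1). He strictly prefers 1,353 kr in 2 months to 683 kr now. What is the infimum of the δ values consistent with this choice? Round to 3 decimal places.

δ > 0.710

Comparing present values: 683 < δ^2·1353.
Dividing by 1353: δ^2 > 0.50480. Both sides are positive, so the square root keeps the direction.
δ > 0.50480^(1/2) = 0.710.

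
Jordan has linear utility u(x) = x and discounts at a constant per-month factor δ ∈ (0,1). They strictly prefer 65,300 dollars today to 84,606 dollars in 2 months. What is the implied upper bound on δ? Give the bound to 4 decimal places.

Comparing present values: 65300 > δ^2·84606.
Hence δ^2 < 65300/84606 = 0.77181, and x ↦ x^(1/2) is increasing on (0,∞).
δ < (65300/84606)^(1/2) ≈ 0.8785.

δ < 0.8785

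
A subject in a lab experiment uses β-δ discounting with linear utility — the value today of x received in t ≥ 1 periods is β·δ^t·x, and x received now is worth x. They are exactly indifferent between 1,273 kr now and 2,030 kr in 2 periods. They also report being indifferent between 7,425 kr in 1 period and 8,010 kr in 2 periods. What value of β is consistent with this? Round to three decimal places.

The second indifference involves only future payoffs, so β cancels: β·δ^1·7425 = β·δ^2·8010, giving δ = 7425/8010 = 0.92697.
Substituting δ into 1273 = β·δ^2·2030: β = 1273/(1744.311) ≈ 0.730.

β ≈ 0.730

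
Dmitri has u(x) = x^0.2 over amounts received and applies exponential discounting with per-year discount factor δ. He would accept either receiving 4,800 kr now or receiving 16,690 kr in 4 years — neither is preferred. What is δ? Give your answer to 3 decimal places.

Indifference means u(4800) = δ^4 · u(16690), so δ^4 = u(4800)/u(16690).
Since u(x) = x^0.2, δ^4 = (4800/16690)^0.2 = 0.28760^0.2 = 0.77939.
So δ = 0.77939^(1/4) ≈ 0.940.

δ ≈ 0.940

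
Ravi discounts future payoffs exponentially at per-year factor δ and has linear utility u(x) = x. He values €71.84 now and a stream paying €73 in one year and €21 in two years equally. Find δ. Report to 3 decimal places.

The stream is worth 73δ + 21δ² today, so 73δ + 21δ² = 71.84.
Rearranged: 21δ² + 73δ − 71.84 = 0.
The positive root is δ = [−73 + √(73² + 4·21·71.84)] / (2·21) = (−73 + 106.600)/42 ≈ 0.800.

δ ≈ 0.800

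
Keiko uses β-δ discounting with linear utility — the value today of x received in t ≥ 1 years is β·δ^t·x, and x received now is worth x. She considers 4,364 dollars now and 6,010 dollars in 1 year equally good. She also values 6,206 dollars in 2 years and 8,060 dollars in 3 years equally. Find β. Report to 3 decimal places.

Both payoffs in the second observation are in the future, so β drops out: δ^2·6206 = δ^3·8060 ⇒ δ = 6206/8060 = 0.76998.
Substituting δ into 4364 = β·δ·6010: β = 4364/(4627.551) ≈ 0.943.

β ≈ 0.943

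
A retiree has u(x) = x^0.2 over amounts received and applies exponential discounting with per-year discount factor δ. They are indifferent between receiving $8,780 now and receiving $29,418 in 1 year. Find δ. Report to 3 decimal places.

Indifference means u(8780) = δ · u(29418), so δ = u(8780)/u(29418).
With u(x) = x^0.2: δ = 8780^0.2/29418^0.2 = (8780/29418)^0.2 = 0.78519.

δ ≈ 0.785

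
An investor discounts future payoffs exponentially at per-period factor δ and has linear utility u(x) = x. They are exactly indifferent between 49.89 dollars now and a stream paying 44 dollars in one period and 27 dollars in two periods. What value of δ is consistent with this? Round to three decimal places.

δ ≈ 0.770

Equating present values: 49.89 = 44δ + 27δ².
So 27δ² + 44δ − 49.89 = 0.
By the quadratic formula (taking the positive root), δ = (−44 + √7324.12) / 54 ≈ 0.770.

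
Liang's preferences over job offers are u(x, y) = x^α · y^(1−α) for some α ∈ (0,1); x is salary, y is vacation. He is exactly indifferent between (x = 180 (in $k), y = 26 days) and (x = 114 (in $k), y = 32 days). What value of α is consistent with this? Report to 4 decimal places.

Indifference: 180^α · 26^(1−α) = 114^α · 32^(1−α).
(180/114)^α = (32/26)^(1−α); take logs: α·ln(180/114) = (1−α)·ln(32/26), i.e. α·0.4567584 = (1−α)·0.2076394.
So α/(1−α) = (0.2076394)/(0.4567584) = 0.4545935, and α = 0.4545935/1.4545935 ≈ 0.3125.

α ≈ 0.3125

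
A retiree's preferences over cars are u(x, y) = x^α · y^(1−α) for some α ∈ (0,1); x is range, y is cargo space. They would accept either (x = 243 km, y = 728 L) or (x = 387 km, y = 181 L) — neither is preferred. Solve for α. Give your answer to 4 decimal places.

Indifference: 243^α · 728^(1−α) = 387^α · 181^(1−α).
Taking logs: α·ln 243 + (1−α)·ln 728 = α·ln 387 + (1−α)·ln 181, i.e. α·-0.4653632 = (1−α)·-1.3918040.
With A = -0.4653632 and B = -1.3918040: α·A = (1−α)·B, so α = B/(A+B) = -1.3918040/-1.8571672 ≈ 0.7494.

α ≈ 0.7494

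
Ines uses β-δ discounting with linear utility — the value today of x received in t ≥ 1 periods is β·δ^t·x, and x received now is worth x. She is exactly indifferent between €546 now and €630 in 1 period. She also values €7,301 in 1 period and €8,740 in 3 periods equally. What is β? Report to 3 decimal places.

β ≈ 0.948

From the later pair, β·δ^1·7301 = β·δ^3·8740; dividing through, δ^2 = 7301/8740 = 0.83535, so δ = 0.91398.
The first indifference: 546 = β·δ·630, so β = 546/(δ·630) = 546/(0.91398·630) ≈ 0.948.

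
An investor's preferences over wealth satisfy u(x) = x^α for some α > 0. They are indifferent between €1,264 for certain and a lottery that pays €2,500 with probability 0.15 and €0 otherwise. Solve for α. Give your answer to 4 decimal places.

Since u(0) = 0, the lottery's EU is 0.15·2500^α.
Equating: 1264^α = 0.15·2500^α, i.e. 0.5056^α = 0.15.
Taking logs: α·ln(1264/2500) = ln(0.15), so α = -1.8971200 / -0.6820094 ≈ 2.7817.

α ≈ 2.7817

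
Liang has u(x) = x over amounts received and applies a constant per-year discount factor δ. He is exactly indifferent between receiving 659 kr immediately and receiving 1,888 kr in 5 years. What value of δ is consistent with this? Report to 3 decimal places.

Indifference means u(659) = δ^5 · u(1888), so δ^5 = u(659)/u(1888).
With u(x) = x: δ^5 = 659/1888 = 0.34905.
So δ = 0.34905^(1/5) ≈ 0.810.

δ ≈ 0.810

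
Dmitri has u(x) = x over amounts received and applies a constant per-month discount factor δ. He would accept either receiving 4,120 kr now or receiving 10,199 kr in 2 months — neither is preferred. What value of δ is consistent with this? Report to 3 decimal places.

δ ≈ 0.636

Indifference means u(4120) = δ^2 · u(10199), so δ^2 = u(4120)/u(10199).
With u(x) = x: δ^2 = 4120/10199 = 0.40396.
Taking the square root: δ = 0.40396^(1/2) ≈ 0.636.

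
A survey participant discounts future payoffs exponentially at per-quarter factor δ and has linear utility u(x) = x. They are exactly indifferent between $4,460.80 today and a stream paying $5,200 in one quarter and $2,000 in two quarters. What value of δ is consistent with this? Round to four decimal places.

Present value of the stream is 5200·δ + 2000·δ². Indifference gives 5200δ + 2000δ² = 4460.80.
That is, 2000δ² + 5200δ − 4460.80 = 0, a quadratic in δ.
By the quadratic formula (taking the positive root), δ = (−5200 + √62726400.00) / 4000 ≈ 0.6800.

δ ≈ 0.6800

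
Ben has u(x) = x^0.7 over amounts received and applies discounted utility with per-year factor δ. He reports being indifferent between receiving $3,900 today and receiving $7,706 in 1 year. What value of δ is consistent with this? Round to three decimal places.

Indifference means u(3900) = δ · u(7706), so δ = u(3900)/u(7706).
Since u(x) = x^0.7, δ = (3900/7706)^0.7 = 0.50610^0.7 = 0.62082.

δ ≈ 0.621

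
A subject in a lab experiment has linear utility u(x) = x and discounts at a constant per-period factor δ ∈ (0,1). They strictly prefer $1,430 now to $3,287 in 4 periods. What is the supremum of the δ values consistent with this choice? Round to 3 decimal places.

δ < 0.812

Comparing present values: 1430 > δ^4·3287.
Hence δ^4 < 1430/3287 = 0.43505, and x ↦ x^(1/4) is increasing on (0,∞).
δ < (1430/3287)^(1/4) ≈ 0.812.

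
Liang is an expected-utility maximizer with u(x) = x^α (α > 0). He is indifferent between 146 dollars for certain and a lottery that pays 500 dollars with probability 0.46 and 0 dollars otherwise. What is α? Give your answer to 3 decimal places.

The lottery's expected utility is 0.46·u(500) + 0.54·u(0) = 0.46·500^α (since u(0) = 0 for α > 0).
Setting u(146) equal to that: 146^α = 0.46·500^α ⇒ (146/500)^α = 0.46.
α = ln(0.46) / ln(146/500) = -0.776529/-1.231001 ≈ 0.631.

α ≈ 0.631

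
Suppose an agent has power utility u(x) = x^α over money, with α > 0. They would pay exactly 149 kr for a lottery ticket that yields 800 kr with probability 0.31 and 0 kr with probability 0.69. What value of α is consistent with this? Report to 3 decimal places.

α ≈ 0.697

EU(lottery) = 0.31·800^α + 0.69·0 = 0.31·800^α.
Setting u(149) equal to that: 149^α = 0.31·800^α ⇒ (149/800)^α = 0.31.
Take logs: α = ln 0.31 / ln(149/800) ≈ 0.69686.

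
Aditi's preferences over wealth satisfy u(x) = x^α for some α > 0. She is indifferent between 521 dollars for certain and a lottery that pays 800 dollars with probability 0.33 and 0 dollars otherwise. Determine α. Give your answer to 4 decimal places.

EU(lottery) = 0.33·800^α + 0.67·0 = 0.33·800^α.
Indifference: 521^α = 0.33·800^α, so (521/800)^α = 0.33.
α = ln(0.33) / ln(521/800) = -1.1086626/-0.4288617 ≈ 2.5851.

α ≈ 2.5851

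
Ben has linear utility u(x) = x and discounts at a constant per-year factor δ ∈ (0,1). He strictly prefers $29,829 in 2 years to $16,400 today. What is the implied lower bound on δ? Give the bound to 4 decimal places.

The preference means 16400 < δ^2·29829.
Dividing by 29829: δ^2 > 0.54980. Both sides are positive, so the square root keeps the direction.
δ > 0.54980^(1/2) = 0.7415.

δ > 0.7415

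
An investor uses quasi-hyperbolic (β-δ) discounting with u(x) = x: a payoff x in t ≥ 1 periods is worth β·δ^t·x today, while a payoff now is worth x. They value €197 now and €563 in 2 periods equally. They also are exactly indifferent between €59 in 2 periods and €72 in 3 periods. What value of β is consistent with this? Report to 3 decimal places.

β ≈ 0.521

From the later pair, β·δ^2·59 = β·δ^3·72; dividing through, δ = 59/72 = 0.81944.
The first indifference: 197 = β·δ^2·563, so β = 197/(δ^2·563) = 197/(0.67149·563) ≈ 0.521.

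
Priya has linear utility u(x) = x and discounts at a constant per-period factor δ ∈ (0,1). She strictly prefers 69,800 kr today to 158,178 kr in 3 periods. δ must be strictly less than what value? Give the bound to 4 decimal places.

δ < 0.7613

The preference means 69800 > δ^3·158178.
Hence δ^3 < 69800/158178 = 0.44128, and x ↦ x^(1/3) is increasing on (0,∞).
δ < 0.44128^(1/3) = 0.7613.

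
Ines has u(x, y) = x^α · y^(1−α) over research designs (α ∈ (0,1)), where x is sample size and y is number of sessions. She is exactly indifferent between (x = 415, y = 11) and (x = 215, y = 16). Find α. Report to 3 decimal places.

Set the two utilities equal: 415^α·11^(1−α) = 215^α·16^(1−α).
(415/215)^α = (16/11)^(1−α); take logs: α·ln(415/215) = (1−α)·ln(16/11), i.e. α·0.657640 = (1−α)·0.374693.
So α/(1−α) = (0.374693)/(0.657640) = 0.569754, and α = 0.569754/1.569754 ≈ 0.363.

α ≈ 0.363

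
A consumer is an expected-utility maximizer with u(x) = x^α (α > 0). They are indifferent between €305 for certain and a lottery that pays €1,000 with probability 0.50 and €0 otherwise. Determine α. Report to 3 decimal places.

α ≈ 0.584

The lottery's expected utility is 0.50·u(1000) + 0.50·u(0) = 0.50·1000^α (since u(0) = 0 for α > 0).
Indifference: 305^α = 0.50·1000^α, so (305/1000)^α = 0.50.
Take logs: α = ln 0.50 / ln(305/1000) ≈ 0.58373.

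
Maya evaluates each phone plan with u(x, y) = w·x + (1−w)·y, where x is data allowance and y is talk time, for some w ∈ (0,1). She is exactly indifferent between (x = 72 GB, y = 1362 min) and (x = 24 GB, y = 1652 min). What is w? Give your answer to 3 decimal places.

Equating utilities: w·72 + (1−w)·1362 = w·24 + (1−w)·1652.
Collecting terms: w·48 = (1−w)·290.
Hence w = 290/(48+290) = 290/338 = 0.858.

w = 0.858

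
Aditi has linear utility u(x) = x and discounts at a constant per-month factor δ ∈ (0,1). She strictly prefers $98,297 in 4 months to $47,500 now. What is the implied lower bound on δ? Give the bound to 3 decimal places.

δ > 0.834

Under u(x) = x this choice says 47500 < δ^4·98297.
So δ^4 > 47500/98297 = 0.48323; taking the 4th root of both positive sides preserves the inequality.
δ > (47500/98297)^(1/4) ≈ 0.834.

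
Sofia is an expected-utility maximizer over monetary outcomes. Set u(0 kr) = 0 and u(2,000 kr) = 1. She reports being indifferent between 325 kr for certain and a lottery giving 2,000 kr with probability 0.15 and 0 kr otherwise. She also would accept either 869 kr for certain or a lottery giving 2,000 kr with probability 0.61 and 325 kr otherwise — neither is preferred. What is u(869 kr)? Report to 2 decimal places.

First, u(325 kr) = 0.15·u(2,000 kr) + 0.85·u(0 kr) = 0.15.
Chaining: u(869 kr) = 0.61·1.00 + 0.39·0.15 = 0.6685.

0.67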